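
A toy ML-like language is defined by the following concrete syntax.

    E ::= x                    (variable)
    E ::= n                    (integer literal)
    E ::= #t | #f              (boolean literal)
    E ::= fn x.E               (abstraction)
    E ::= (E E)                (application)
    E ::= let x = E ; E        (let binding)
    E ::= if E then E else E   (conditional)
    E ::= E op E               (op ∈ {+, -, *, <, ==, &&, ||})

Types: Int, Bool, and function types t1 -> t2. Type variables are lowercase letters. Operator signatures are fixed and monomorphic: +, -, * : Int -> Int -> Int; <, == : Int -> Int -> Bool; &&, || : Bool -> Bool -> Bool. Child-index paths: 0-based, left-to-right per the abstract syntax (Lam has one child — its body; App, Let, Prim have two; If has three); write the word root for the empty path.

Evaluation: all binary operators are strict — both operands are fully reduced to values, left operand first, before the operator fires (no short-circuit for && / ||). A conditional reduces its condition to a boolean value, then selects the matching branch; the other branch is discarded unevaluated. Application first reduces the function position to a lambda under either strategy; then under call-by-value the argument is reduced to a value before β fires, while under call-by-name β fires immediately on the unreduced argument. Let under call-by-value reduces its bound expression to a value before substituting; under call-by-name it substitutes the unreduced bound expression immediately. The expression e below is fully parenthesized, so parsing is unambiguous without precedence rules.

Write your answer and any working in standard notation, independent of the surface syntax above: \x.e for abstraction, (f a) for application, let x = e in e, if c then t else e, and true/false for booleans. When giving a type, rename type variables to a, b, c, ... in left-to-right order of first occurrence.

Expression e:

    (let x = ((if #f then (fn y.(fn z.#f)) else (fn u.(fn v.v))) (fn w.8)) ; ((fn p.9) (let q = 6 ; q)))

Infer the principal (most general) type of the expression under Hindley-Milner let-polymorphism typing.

Working:
  unify Bool ~ Bool
\z._ : b -> Bool
\y._ : a -> b -> Bool
v : d
\v._ : d -> d
\u._ : c -> d -> d
  unify a -> b -> Bool ~ c -> d -> d
  unify a ~ c
  unify b -> Bool ~ d -> d
  unify b ~ d
  unify Bool ~ d
\w._ : e -> Int
  unify c -> Bool -> Bool ~ (e -> Int) -> f
  unify c ~ e -> Int
  unify Bool -> Bool ~ f
_ _ : Bool -> Bool
let x : Bool -> Bool
\p._ : g -> Int
let q : Int
q : Int
  unify g -> Int ~ Int -> h
  unify g ~ Int
  unify Int ~ h
_ _ : Int

Answer: Int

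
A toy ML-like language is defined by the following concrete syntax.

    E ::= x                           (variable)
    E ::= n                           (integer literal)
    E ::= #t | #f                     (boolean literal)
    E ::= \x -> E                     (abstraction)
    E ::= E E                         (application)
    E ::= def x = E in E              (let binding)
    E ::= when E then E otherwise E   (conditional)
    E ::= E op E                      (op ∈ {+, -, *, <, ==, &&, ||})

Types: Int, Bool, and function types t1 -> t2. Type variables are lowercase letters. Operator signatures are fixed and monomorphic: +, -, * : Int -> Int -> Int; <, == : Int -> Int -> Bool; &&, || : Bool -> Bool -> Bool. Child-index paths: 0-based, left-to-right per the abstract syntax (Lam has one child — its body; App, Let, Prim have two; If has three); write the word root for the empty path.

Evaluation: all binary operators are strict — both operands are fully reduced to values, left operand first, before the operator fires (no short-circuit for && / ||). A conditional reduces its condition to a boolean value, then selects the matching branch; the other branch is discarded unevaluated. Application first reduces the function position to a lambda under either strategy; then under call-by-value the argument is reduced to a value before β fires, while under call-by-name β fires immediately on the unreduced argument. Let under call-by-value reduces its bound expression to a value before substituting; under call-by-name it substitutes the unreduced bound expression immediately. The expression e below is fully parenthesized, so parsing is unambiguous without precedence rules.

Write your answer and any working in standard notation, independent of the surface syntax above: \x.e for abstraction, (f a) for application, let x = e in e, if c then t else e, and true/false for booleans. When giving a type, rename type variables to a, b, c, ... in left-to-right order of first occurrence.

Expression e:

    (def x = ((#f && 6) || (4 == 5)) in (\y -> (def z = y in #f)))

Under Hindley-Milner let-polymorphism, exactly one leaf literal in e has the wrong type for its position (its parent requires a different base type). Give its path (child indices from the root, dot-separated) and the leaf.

Answer: 0.0.1 : 6

Derivation:
  unify Bool ~ Bool
  unify Int ~ Bool
  FAIL: mismatch Int ~ Bool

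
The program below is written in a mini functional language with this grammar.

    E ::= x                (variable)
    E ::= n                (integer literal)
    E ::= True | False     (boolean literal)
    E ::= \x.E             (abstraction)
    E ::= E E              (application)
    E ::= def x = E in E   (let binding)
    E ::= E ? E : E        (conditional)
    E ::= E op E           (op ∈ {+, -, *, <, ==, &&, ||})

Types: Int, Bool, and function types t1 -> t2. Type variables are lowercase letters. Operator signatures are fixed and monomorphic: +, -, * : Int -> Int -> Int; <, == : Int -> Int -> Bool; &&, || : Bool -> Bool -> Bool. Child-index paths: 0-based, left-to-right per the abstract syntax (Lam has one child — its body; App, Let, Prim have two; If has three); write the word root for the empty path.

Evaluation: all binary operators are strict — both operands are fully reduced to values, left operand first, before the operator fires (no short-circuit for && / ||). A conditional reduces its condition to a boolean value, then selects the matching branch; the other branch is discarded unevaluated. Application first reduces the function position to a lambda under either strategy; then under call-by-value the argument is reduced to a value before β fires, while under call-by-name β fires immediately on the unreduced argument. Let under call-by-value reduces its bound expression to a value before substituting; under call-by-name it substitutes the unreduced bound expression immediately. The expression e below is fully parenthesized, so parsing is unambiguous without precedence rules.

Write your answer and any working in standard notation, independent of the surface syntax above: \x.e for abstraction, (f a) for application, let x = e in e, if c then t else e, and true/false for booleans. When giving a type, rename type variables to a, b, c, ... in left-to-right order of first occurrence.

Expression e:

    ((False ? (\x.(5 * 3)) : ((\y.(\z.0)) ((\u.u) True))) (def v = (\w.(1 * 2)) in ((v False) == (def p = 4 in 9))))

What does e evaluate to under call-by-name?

Working:
step 0: ((if false then (\x.(5 * 3)) else ((\y.(\z.0)) ((\u.u) true))) (let v = (\w.(1 * 2)) in ((v false) == (let p = 4 in 9))))
step 1: [if@0] (((\y.(\z.0)) ((\u.u) true)) (let v = (\w.(1 * 2)) in ((v false) == (let p = 4 in 9))))
step 2: [beta@0] ((\z.0) (let v = (\w.(1 * 2)) in ((v false) == (let p = 4 in 9))))
step 3: [beta@root] 0

Answer: 0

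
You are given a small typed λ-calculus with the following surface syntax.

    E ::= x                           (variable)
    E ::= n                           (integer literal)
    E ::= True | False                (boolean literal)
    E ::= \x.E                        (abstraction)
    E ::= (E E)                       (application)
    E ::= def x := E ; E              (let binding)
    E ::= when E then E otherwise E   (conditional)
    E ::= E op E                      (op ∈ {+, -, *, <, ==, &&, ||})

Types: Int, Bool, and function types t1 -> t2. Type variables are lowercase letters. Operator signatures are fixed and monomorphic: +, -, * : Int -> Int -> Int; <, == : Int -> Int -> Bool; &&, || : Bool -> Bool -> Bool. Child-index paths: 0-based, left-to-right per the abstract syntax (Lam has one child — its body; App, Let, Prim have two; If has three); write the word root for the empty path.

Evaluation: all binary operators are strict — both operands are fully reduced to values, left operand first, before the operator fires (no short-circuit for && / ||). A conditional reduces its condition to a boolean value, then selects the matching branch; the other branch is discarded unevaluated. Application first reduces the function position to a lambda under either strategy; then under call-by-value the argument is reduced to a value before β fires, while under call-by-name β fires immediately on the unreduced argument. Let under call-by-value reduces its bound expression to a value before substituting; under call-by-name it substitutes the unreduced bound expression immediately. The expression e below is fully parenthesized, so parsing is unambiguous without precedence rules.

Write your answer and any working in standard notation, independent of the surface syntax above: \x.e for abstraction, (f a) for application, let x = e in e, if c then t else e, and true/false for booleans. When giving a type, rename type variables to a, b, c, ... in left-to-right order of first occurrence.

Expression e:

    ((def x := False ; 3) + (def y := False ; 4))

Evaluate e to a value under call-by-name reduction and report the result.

Trace:
step 0: ((let x = false in 3) + (let y = false in 4))
step 1: [let@0] (3 + (let y = false in 4))
step 2: [let@1] (3 + 4)
step 3: [delta@root] 7

Answer: 7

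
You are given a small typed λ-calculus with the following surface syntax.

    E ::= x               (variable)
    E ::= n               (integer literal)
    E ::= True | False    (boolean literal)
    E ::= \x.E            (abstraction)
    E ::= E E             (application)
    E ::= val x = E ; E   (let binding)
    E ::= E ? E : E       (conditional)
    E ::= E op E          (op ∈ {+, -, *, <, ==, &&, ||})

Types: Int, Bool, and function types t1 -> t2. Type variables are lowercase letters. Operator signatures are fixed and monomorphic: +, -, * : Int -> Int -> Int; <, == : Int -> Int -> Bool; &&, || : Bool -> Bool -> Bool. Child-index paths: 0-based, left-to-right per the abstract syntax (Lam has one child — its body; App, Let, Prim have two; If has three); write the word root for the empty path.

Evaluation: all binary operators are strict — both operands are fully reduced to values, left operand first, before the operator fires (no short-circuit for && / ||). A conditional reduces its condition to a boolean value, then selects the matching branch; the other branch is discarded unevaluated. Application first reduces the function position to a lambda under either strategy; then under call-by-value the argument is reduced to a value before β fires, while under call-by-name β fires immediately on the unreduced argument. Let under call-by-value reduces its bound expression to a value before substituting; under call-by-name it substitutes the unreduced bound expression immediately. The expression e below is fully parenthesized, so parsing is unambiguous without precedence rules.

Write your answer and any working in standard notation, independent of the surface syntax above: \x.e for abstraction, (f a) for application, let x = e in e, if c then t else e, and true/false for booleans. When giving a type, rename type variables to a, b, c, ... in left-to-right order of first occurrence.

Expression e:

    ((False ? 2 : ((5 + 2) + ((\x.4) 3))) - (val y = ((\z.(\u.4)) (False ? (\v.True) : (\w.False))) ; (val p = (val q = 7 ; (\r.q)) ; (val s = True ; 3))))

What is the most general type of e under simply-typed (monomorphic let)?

Trace:
  unify Bool ~ Bool
  unify Int ~ Int
  unify Int ~ Int
  unify Int ~ Int
\x._ : a -> Int
  unify a -> Int ~ Int -> b
  unify a ~ Int
  unify Int ~ b
_ _ : Int
  unify Int ~ Int
  unify Int ~ Int
  unify Int ~ Int
\u._ : d -> Int
\z._ : c -> d -> Int
  unify Bool ~ Bool
\v._ : e -> Bool
\w._ : f -> Bool
  unify e -> Bool ~ f -> Bool
  unify e ~ f
  unify Bool ~ Bool
  unify c -> d -> Int ~ (f -> Bool) -> g
  unify c ~ f -> Bool
  unify d -> Int ~ g
_ _ : d -> Int
let y : d -> Int
let q : Int
q : Int
\r._ : h -> Int
let p : h -> Int
let s : Bool
  unify Int ~ Int

Answer: Int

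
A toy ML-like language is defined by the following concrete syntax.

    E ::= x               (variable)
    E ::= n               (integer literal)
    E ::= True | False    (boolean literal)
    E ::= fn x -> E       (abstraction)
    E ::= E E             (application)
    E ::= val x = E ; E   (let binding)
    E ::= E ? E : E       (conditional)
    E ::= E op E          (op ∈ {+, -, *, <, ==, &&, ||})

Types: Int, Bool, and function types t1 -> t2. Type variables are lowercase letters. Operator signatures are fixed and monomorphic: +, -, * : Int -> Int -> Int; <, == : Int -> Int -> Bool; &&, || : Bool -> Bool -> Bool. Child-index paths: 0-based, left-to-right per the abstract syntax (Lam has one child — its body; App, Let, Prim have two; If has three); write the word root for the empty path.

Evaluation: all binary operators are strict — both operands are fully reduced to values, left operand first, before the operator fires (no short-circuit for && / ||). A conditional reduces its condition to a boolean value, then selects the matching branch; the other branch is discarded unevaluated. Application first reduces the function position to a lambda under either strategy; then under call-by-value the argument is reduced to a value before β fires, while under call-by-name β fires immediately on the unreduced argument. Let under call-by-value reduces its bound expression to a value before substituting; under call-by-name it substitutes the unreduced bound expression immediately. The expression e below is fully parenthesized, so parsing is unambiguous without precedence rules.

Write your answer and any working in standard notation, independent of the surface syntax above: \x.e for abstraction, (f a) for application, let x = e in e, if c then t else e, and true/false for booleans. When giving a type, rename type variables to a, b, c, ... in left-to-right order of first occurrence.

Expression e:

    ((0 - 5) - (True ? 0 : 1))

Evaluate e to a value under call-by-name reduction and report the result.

Answer: -5

Trace:
step 0: ((0 - 5) - (if true then 0 else 1))
step 1: [delta@0] (-5 - (if true then 0 else 1))
step 2: [if@1] (-5 - 0)
step 3: [delta@root] -5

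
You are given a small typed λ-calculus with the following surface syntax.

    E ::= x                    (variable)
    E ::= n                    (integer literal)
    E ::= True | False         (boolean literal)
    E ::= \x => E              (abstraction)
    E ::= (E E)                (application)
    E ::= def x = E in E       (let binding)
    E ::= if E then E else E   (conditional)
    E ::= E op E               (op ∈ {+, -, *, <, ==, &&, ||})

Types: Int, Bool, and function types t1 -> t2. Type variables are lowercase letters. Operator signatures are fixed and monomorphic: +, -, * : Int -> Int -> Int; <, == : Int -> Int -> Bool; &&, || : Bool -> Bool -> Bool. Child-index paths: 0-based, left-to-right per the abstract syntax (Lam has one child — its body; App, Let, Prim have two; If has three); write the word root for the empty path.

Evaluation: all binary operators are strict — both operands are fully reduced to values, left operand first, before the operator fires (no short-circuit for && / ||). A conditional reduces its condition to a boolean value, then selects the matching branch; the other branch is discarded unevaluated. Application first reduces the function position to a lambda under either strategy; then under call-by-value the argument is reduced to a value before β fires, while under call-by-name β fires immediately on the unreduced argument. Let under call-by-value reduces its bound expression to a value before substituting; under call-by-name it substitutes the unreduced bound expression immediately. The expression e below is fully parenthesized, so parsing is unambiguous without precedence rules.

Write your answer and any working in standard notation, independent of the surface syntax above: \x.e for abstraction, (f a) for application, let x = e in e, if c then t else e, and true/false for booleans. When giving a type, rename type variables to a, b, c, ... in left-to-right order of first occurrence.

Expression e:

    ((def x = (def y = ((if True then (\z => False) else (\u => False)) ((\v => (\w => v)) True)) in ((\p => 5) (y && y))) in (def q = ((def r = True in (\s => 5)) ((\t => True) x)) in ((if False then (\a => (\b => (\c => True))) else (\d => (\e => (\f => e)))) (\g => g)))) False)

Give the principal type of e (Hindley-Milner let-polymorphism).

Trace:
  unify Bool ~ Bool
\z._ : a -> Bool
\u._ : b -> Bool
  unify a -> Bool ~ b -> Bool
  unify a ~ b
  unify Bool ~ Bool
v : c
\w._ : d -> c
\v._ : c -> d -> c
  unify c -> d -> c ~ Bool -> e
  unify c ~ Bool
  unify d -> Bool ~ e
_ _ : d -> Bool
  unify b -> Bool ~ (d -> Bool) -> f
  unify b ~ d -> Bool
  unify Bool ~ f
_ _ : Bool
let y : Bool
\p._ : g -> Int
y : Bool
  unify Bool ~ Bool
y : Bool
  unify Bool ~ Bool
  unify g -> Int ~ Bool -> h
  unify g ~ Bool
  unify Int ~ h
_ _ : Int
let x : Int
let r : Bool
\s._ : i -> Int
\t._ : j -> Bool
x : Int
  unify j -> Bool ~ Int -> k
  unify j ~ Int
  unify Bool ~ k
_ _ : Bool
  unify i -> Int ~ Bool -> l
  unify i ~ Bool
  unify Int ~ l
_ _ : Int
let q : Int
  unify Bool ~ Bool
\c._ : o -> Bool
\b._ : n -> o -> Bool
\a._ : m -> n -> o -> Bool
e : q
\f._ : r -> q
\e._ : q -> r -> q
\d._ : p -> q -> r -> q
  unify m -> n -> o -> Bool ~ p -> q -> r -> q
  unify m ~ p
  unify n -> o -> Bool ~ q -> r -> q
  unify n ~ q
  unify o -> Bool ~ r -> q
  unify o ~ r
  unify Bool ~ q
g : s
\g._ : s -> s
  unify p -> Bool -> r -> Bool ~ (s -> s) -> t
  unify p ~ s -> s
  unify Bool -> r -> Bool ~ t
_ _ : Bool -> r -> Bool
  unify Bool -> r -> Bool ~ Bool -> u
  unify Bool ~ Bool
  unify r -> Bool ~ u
_ _ : r -> Bool

Answer: a -> Bool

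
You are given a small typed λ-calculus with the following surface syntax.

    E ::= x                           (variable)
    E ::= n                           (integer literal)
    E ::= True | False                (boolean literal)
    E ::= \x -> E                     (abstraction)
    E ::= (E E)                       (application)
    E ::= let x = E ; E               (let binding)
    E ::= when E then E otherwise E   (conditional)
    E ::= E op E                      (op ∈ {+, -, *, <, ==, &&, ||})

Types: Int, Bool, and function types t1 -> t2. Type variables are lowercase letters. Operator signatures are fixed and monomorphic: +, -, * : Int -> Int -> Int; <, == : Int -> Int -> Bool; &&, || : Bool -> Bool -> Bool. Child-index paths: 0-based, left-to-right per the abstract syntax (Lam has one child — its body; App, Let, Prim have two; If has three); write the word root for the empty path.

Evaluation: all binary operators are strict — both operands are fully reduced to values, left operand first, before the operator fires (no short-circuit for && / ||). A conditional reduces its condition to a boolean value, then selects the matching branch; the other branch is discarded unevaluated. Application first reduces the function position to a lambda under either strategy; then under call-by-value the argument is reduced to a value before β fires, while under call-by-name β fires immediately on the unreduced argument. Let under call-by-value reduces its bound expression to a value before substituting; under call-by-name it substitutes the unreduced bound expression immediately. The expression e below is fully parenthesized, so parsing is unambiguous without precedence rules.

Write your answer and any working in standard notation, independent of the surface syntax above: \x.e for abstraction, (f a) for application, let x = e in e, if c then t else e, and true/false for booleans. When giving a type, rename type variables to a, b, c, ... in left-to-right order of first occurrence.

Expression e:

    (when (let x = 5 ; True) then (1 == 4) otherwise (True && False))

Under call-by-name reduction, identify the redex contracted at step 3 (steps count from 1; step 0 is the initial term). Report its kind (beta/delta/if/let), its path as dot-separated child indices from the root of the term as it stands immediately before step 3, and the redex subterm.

Answer: delta at root : (1 == 4)

Working:
step 0: (if (let x = 5 in true) then (1 == 4) else (true && false))
step 1: [let@0] (if true then (1 == 4) else (true && false))
step 2: [if@root] (1 == 4)
step 3: [delta@root] false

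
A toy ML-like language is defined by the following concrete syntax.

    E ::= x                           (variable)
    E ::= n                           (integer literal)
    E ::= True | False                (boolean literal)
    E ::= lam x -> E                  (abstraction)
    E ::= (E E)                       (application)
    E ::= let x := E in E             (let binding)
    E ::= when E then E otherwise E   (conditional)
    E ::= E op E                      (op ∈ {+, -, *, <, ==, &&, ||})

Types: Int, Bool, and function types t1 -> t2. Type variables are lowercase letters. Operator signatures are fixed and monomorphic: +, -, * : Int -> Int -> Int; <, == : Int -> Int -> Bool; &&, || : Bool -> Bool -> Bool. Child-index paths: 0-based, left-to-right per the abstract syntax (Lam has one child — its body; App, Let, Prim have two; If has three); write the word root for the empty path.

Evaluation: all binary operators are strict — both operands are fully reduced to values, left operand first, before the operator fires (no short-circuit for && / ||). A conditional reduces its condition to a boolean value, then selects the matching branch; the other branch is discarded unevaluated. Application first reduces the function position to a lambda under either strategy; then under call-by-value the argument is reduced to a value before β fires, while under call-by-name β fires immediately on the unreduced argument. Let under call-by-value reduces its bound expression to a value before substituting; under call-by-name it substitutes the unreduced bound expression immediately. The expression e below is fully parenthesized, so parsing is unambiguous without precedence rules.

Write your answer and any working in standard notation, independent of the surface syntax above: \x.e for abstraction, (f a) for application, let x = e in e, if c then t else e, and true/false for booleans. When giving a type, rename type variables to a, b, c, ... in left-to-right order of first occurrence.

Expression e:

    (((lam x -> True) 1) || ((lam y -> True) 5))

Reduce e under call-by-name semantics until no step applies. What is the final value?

Derivation:
step 0: (((\x.true) 1) || ((\y.true) 5))
step 1: [beta@0] (true || ((\y.true) 5))
step 2: [beta@1] (true || true)
step 3: [delta@root] true

Answer: true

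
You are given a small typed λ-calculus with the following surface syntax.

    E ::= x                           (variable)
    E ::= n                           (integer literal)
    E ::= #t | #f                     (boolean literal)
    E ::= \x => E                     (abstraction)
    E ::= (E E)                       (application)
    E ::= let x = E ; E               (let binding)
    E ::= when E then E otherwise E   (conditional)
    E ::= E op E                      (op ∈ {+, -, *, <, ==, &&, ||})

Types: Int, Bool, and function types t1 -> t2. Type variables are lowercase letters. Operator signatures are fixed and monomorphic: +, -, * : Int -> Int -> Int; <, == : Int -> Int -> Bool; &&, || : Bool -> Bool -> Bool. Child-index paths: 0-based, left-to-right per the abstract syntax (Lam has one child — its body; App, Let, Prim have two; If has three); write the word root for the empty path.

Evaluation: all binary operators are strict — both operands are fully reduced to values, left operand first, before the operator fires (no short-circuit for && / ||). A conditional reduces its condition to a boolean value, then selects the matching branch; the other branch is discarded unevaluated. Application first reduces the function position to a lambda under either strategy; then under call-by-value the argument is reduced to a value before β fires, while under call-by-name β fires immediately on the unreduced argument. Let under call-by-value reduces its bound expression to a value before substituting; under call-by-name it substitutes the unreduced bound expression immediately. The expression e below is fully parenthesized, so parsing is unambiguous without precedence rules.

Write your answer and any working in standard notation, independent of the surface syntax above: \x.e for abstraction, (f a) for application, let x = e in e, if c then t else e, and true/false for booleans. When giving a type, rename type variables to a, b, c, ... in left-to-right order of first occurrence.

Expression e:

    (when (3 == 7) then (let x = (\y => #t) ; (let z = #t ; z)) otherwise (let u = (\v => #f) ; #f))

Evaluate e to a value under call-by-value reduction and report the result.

Answer: false

Trace:
step 0: (if (3 == 7) then (let x = (\y.true) in (let z = true in z)) else (let u = (\v.false) in false))
step 1: [delta@0] (if false then (let x = (\y.true) in (let z = true in z)) else (let u = (\v.false) in false))
step 2: [if@root] (let u = (\v.false) in false)
step 3: [let@root] false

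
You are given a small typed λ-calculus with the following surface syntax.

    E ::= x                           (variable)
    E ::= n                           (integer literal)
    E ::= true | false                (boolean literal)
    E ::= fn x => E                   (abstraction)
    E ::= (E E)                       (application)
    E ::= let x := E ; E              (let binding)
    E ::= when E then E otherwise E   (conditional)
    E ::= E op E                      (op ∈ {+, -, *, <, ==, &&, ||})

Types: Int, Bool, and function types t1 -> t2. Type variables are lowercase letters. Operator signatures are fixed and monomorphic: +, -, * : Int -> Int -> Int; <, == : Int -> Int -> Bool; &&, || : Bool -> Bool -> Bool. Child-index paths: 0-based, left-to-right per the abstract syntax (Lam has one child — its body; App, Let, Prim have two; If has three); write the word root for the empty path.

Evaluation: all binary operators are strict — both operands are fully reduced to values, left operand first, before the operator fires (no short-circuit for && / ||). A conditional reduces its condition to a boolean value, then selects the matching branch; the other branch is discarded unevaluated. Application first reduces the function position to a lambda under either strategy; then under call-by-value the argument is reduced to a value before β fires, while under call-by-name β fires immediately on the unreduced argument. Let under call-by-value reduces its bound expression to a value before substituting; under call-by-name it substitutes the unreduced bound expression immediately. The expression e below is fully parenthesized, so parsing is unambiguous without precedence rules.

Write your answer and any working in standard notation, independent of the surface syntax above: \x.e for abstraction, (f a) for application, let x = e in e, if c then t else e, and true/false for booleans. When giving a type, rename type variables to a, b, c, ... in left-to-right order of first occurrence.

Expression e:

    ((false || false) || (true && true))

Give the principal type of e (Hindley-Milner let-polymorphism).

Derivation:
  unify Bool ~ Bool
  unify Bool ~ Bool
  unify Bool ~ Bool
  unify Bool ~ Bool
  unify Bool ~ Bool
  unify Bool ~ Bool

Answer: Bool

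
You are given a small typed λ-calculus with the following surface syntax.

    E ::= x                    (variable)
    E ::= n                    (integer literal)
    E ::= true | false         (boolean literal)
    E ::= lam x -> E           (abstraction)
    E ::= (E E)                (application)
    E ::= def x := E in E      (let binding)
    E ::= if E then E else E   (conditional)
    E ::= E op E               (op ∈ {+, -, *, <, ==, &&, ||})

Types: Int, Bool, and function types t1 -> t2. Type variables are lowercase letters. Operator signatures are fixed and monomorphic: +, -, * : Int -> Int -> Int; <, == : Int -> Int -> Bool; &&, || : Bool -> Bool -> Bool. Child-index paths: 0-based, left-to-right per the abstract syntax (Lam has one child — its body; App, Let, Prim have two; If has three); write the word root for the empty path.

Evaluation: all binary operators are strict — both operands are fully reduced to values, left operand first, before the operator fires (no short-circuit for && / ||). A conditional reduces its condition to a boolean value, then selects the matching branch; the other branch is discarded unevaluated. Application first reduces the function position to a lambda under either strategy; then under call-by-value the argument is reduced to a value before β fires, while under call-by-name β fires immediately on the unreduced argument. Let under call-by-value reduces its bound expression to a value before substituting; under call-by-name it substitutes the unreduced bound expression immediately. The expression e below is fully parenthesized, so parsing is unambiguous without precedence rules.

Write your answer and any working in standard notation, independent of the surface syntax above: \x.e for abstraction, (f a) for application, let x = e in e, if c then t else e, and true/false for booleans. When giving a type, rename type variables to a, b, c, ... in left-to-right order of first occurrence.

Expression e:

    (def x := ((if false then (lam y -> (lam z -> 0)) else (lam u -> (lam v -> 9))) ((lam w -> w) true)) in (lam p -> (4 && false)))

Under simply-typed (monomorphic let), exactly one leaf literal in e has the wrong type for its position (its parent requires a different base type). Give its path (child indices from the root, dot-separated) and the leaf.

Trace:
  unify Bool ~ Bool
\z._ : b -> Int
\y._ : a -> b -> Int
\v._ : d -> Int
\u._ : c -> d -> Int
  unify a -> b -> Int ~ c -> d -> Int
  unify a ~ c
  unify b -> Int ~ d -> Int
  unify b ~ d
  unify Int ~ Int
w : e
\w._ : e -> e
  unify e -> e ~ Bool -> f
  unify e ~ Bool
  unify Bool ~ f
_ _ : Bool
  unify c -> d -> Int ~ Bool -> g
  unify c ~ Bool
  unify d -> Int ~ g
_ _ : d -> Int
let x : d -> Int
  unify Int ~ Bool
  FAIL: mismatch Int ~ Bool

Answer: 1.0.0 : 4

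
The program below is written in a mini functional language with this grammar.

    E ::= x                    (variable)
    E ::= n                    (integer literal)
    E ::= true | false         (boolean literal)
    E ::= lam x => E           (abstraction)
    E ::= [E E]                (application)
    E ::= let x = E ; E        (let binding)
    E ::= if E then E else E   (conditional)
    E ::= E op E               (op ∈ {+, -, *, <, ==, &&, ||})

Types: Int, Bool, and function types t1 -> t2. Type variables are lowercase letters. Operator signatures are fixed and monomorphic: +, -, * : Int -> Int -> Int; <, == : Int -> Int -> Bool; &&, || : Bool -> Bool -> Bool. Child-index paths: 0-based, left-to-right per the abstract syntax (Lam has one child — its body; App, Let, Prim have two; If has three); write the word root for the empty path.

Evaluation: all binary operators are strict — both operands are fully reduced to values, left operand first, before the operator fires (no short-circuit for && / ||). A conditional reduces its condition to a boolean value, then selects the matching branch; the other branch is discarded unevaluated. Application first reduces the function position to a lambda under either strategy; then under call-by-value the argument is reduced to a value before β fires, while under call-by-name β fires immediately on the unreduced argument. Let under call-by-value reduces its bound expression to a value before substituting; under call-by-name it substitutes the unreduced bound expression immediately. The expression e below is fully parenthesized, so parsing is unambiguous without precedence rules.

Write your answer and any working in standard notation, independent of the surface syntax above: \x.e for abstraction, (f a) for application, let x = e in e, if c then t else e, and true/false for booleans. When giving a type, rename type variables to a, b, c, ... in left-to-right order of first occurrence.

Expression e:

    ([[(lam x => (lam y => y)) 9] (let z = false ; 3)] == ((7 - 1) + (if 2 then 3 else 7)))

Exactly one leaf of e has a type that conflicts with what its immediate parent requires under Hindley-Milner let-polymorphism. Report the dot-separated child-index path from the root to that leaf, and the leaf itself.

Answer: 1.1.0 : 2

Working:
y : b
\y._ : b -> b
\x._ : a -> b -> b
  unify a -> b -> b ~ Int -> c
  unify a ~ Int
  unify b -> b ~ c
_ _ : b -> b
let z : Bool
  unify b -> b ~ Int -> d
  unify b ~ Int
  unify Int ~ d
_ _ : Int
  unify Int ~ Int
  unify Int ~ Int
  unify Int ~ Int
  unify Int ~ Int
  unify Int ~ Bool
  FAIL: mismatch Int ~ Bool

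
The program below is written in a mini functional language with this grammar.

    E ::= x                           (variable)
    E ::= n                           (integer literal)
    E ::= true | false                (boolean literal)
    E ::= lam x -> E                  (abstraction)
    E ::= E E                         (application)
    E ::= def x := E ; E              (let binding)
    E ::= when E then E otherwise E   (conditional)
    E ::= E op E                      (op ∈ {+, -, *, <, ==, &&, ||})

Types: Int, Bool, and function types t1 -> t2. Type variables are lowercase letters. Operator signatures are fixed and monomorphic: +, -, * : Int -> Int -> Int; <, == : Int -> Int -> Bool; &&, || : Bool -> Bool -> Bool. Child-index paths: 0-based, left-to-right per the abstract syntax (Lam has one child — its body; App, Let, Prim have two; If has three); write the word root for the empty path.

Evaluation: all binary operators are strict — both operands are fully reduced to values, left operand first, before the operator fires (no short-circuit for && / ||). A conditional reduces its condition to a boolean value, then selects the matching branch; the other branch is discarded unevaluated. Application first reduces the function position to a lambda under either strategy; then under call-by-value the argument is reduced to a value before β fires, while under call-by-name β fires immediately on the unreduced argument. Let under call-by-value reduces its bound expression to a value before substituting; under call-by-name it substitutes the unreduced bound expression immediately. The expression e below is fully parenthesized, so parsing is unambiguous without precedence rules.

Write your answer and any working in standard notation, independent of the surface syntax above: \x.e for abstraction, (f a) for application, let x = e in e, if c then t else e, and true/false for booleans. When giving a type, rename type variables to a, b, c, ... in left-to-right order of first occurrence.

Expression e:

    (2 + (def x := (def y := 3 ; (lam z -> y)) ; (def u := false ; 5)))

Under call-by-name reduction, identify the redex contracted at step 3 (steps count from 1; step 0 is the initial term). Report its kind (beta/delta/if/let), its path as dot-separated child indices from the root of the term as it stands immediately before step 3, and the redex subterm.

Answer: delta at root : (2 + 5)

Derivation:
step 0: (2 + (let x = (let y = 3 in (\z.y)) in (let u = false in 5)))
step 1: [let@1] (2 + (let u = false in 5))
step 2: [let@1] (2 + 5)
step 3: [delta@root] 7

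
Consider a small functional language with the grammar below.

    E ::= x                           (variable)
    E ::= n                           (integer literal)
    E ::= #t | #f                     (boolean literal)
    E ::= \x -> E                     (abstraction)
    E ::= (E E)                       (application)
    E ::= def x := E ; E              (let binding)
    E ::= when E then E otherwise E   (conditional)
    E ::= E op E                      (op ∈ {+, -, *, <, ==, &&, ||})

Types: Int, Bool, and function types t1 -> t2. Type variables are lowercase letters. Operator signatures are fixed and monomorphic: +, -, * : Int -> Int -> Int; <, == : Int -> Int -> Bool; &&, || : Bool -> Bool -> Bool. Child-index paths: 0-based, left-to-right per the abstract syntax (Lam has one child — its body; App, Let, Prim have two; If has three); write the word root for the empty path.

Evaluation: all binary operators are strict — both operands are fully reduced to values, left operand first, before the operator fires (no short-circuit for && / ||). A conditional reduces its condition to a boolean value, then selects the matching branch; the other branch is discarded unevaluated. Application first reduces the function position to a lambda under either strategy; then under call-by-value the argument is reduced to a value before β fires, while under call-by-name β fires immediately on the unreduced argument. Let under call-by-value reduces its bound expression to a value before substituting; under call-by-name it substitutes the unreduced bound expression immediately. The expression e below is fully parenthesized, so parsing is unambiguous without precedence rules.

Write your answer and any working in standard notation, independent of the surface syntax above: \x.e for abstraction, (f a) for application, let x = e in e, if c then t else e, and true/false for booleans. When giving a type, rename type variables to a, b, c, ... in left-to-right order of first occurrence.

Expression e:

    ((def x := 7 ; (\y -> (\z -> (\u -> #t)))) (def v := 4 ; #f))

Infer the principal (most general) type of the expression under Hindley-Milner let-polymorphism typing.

Derivation:
let x : Int
\u._ : c -> Bool
\z._ : b -> c -> Bool
\y._ : a -> b -> c -> Bool
let v : Int
  unify a -> b -> c -> Bool ~ Bool -> d
  unify a ~ Bool
  unify b -> c -> Bool ~ d
_ _ : b -> c -> Bool

Answer: a -> b -> Bool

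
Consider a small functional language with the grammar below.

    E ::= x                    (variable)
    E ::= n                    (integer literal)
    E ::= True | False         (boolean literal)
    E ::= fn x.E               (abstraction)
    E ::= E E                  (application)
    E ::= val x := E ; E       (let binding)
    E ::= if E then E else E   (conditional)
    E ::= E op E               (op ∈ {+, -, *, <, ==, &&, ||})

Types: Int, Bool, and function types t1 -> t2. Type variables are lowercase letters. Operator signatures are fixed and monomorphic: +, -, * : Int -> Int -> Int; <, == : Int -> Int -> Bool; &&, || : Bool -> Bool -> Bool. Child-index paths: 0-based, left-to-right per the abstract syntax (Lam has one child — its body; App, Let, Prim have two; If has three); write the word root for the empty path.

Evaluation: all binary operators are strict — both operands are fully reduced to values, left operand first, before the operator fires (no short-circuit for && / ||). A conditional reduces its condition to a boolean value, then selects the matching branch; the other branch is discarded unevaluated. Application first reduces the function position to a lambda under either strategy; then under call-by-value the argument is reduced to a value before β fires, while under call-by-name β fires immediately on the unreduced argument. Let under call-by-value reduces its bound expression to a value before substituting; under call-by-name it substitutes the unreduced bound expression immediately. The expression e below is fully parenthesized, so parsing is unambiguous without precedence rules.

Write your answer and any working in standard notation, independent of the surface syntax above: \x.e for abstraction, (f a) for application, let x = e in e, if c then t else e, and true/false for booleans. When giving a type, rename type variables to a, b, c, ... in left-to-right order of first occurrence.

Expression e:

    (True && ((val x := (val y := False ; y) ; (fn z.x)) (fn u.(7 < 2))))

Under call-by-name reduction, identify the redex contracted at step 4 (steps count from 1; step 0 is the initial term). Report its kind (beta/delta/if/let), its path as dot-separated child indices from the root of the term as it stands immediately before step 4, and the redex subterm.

Derivation:
step 0: (true && ((let x = (let y = false in y) in (\z.x)) (\u.(7 < 2))))
step 1: [let@1.0] (true && ((\z.(let y = false in y)) (\u.(7 < 2))))
step 2: [beta@1] (true && (let y = false in y))
step 3: [let@1] (true && false)
step 4: [delta@root] false

Answer: delta at root : (true && false)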